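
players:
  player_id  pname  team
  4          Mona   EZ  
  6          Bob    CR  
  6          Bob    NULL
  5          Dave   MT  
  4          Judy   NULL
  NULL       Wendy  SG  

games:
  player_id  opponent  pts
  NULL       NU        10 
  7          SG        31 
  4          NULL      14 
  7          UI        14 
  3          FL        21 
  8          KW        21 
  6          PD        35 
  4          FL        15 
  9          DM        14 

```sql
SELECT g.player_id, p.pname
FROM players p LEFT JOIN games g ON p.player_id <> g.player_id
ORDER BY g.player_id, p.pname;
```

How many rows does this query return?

35

LEFT JOIN keeps every row from `players`; unmatched rows get NULL for `games`'s columns.
Matching on p.player_id <> g.player_id. A NULL in a compared column never satisfies the condition.
Matched pairs: 34; unmatched p rows kept: 1.
Total: 34 matched + 1 padded = 35 rows.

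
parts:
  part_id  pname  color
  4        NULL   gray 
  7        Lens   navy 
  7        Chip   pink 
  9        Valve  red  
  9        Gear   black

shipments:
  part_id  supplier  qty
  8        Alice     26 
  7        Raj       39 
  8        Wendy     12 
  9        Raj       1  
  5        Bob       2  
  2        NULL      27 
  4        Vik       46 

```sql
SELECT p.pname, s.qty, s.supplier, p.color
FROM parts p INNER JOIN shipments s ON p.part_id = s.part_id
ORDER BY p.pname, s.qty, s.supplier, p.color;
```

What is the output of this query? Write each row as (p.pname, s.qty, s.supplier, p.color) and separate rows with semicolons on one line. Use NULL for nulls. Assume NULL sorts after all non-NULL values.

(Chip, 39, Raj, pink); (Gear, 1, Raj, black); (Lens, 39, Raj, navy); (Valve, 1, Raj, red); (NULL, 46, Vik, gray)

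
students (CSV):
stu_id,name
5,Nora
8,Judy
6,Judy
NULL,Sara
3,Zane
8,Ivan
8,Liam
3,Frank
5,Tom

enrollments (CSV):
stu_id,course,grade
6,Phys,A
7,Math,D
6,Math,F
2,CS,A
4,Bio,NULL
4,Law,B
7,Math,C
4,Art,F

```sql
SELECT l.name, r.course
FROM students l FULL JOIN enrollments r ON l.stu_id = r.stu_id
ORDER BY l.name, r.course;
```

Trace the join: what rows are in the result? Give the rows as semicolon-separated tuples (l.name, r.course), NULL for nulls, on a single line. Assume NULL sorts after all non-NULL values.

(Frank, NULL); (Ivan, NULL); (Judy, Math); (Judy, Phys); (Judy, NULL); (Liam, NULL); (Nora, NULL); (Sara, NULL); (Tom, NULL); (Zane, NULL); (NULL, Art); (NULL, Bio); (NULL, CS); (NULL, Law); (NULL, Math); (NULL, Math)

FULL OUTER JOIN keeps every row from both sides; unmatched rows get NULL for the other side's columns.
Matching on l.stu_id = r.stu_id. A NULL in a compared column never satisfies the condition.
- l row (stu_id=5): no match → kept, r columns NULL.
- l row (stu_id=8): no match → kept, r columns NULL.
- l row (stu_id=6): matches 2 r row(s) → 2 output row(s).
- l row (stu_id=NULL): no match → kept, r columns NULL.
- l row (stu_id=3): no match → kept, r columns NULL.
- l row (stu_id=8): no match → kept, r columns NULL.
- l row (stu_id=8): no match → kept, r columns NULL.
- l row (stu_id=3): no match → kept, r columns NULL.
- l row (stu_id=5): no match → kept, r columns NULL.
- 6 r row(s) had no l match → kept, l columns NULL.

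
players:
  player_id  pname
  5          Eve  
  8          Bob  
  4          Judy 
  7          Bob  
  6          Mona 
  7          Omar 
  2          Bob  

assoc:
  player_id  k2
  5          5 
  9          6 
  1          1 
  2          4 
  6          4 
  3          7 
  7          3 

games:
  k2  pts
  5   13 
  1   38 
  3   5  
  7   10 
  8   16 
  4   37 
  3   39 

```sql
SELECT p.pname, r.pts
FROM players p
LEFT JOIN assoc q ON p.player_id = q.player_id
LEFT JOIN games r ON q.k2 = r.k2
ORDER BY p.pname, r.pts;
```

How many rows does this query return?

9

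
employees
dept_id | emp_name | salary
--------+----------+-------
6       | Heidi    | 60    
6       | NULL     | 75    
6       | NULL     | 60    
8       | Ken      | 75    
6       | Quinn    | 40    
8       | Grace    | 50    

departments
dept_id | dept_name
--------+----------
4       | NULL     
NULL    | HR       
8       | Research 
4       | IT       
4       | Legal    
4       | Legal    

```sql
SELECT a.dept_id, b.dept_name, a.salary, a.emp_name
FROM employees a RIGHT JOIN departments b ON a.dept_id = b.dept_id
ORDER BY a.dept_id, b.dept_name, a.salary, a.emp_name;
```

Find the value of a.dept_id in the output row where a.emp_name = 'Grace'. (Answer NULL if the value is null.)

8

RIGHT JOIN keeps every row from `departments`; unmatched rows get NULL for `employees`'s columns.
Matching on a.dept_id = b.dept_id. A NULL in a compared column never satisfies the condition.
Matched pairs: 2; unmatched b rows kept: 5.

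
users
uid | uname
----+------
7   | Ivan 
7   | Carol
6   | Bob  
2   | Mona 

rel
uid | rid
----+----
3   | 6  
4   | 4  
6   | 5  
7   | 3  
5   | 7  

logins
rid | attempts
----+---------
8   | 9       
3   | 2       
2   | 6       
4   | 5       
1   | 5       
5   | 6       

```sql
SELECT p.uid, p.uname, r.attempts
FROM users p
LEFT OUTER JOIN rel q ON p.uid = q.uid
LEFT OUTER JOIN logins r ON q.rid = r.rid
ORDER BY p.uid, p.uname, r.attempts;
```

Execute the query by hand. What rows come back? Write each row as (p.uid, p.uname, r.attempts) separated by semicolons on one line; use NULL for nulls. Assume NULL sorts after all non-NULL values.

(2, Mona, NULL); (6, Bob, 6); (7, Carol, 2); (7, Ivan, 2)

Evaluate left to right. First `users p LEFT JOIN rel q` on uid: 4 row(s).
Then LEFT JOIN `logins r` on rid: each of those 4 rows is kept; rows whose q.rid has no match in r get NULL for r's columns.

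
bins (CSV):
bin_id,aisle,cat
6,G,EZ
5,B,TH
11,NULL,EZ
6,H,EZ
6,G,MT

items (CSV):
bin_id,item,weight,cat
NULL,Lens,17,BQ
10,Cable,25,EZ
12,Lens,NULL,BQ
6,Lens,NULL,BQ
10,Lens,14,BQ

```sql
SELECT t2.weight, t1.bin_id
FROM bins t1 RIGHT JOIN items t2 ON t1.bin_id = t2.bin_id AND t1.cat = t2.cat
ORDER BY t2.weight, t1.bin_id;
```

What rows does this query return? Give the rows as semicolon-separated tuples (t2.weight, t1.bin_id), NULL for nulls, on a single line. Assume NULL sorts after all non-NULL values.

(14, NULL); (17, NULL); (25, NULL); (NULL, NULL); (NULL, NULL)

RIGHT JOIN keeps every row from `items`; unmatched rows get NULL for `bins`'s columns.
Matching on t1.bin_id = t2.bin_id AND t1.cat = t2.cat. A NULL in a compared column never satisfies the condition.
Matched pairs: 0; unmatched t2 rows kept: 5.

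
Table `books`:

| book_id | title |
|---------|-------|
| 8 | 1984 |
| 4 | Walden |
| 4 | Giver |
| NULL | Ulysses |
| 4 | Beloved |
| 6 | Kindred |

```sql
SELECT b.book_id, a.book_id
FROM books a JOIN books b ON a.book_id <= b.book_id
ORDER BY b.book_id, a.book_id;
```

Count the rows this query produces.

18

INNER JOIN keeps only pairs where the ON condition holds.
Matching on a.book_id <= b.book_id. A NULL in a compared column never satisfies the condition.
- book_id=8: 1 matching b row(s), so 1 row(s) emitted.
- book_id=4: 5 matching b row(s), so 5 row(s) emitted.
- book_id=4: 5 matching b row(s), so 5 row(s) emitted.
- book_id=NULL: no matching b row, dropped.
- book_id=4: 5 matching b row(s), so 5 row(s) emitted.
- book_id=6: 2 matching b row(s), so 2 row(s) emitted.
Total: 18 rows.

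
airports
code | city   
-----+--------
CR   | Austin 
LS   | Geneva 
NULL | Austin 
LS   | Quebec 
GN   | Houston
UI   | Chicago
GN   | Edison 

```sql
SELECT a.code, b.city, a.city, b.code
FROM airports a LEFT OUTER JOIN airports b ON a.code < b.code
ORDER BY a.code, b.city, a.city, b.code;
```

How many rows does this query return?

15

LEFT JOIN keeps every row from `airports a`; unmatched rows get NULL for `airports b`'s columns.
Matching on a.code < b.code. A NULL in a compared column never satisfies the condition.
- a[0] code=CR → 5 match(es) in b → 5 row(s).
- a[1] code=LS → 1 match(es) in b → 1 row(s).
- a[2] code=NULL → no match; kept with NULLs on the b side.
- a[3] code=LS → 1 match(es) in b → 1 row(s).
- a[4] code=GN → 3 match(es) in b → 3 row(s).
- a[5] code=UI → no match; kept with NULLs on the b side.
- a[6] code=GN → 3 match(es) in b → 3 row(s).
Total: 13 matched + 2 padded = 15 rows.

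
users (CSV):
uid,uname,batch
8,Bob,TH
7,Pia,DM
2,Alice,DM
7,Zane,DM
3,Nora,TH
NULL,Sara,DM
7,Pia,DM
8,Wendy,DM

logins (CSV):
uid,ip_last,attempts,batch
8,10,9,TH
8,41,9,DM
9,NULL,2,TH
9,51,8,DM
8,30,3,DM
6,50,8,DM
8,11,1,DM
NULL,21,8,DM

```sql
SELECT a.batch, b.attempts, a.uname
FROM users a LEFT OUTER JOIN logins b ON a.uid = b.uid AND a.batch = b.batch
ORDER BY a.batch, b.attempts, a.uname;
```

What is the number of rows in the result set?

10

LEFT JOIN keeps every row from `users`; unmatched rows get NULL for `logins`'s columns.
Matching on a.uid = b.uid AND a.batch = b.batch. A NULL in a compared column never satisfies the condition.
Matched pairs: 4; unmatched a rows kept: 6.
Total: 4 matched + 6 padded = 10 rows.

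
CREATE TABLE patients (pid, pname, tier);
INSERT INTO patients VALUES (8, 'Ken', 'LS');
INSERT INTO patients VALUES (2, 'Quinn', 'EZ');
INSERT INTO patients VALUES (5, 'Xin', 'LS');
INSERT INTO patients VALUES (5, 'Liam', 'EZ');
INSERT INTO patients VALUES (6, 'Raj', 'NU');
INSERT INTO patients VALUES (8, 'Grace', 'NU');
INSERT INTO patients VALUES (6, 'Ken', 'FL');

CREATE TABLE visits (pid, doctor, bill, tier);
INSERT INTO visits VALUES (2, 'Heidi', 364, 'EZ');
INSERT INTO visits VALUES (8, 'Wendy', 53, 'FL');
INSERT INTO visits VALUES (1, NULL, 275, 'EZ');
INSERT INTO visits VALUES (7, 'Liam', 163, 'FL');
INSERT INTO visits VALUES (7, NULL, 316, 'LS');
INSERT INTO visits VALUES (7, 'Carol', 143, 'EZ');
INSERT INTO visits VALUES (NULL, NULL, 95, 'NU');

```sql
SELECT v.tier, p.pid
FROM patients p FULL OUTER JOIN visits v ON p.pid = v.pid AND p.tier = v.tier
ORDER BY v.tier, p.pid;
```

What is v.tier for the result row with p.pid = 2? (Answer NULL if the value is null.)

EZ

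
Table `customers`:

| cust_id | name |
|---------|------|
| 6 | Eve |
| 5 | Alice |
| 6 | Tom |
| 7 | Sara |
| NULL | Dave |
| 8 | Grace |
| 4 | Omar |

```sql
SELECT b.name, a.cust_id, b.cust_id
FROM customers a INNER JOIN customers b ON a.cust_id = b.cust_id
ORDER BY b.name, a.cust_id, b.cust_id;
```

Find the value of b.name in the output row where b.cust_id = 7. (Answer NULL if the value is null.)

Sara

INNER JOIN keeps only pairs where the ON condition holds.
Matching on a.cust_id = b.cust_id. A NULL in a compared column never satisfies the condition.
Matched pairs: 8.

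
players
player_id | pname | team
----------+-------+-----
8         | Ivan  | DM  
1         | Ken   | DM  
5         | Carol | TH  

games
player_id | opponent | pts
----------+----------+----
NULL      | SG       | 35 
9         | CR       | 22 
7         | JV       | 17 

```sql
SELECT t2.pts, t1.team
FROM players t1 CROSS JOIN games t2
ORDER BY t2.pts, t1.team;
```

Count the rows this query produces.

9

CROSS JOIN pairs every row of `players` with every row of `games`: 3 × 3 = 9 rows.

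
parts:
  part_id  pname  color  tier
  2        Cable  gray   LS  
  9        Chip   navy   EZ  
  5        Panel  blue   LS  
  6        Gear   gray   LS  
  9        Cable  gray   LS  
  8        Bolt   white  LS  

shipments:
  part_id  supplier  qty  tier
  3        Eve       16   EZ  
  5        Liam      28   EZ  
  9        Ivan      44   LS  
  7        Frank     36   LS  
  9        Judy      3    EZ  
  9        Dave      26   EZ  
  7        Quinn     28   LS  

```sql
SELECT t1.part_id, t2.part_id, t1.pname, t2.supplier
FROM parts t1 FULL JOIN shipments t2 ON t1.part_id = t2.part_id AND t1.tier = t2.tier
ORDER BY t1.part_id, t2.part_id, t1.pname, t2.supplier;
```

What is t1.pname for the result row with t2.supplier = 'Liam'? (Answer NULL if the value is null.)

NULL

FULL OUTER JOIN keeps every row from both sides; unmatched rows get NULL for the other side's columns.
Matching on t1.part_id = t2.part_id AND t1.tier = t2.tier.
- t1[0] part_id=2, tier=LS → no match; kept with NULLs on the t2 side.
- t1[1] part_id=9, tier=EZ → 2 match(es) in t2 → 2 row(s).
- t1[2] part_id=5, tier=LS → no match; kept with NULLs on the t2 side.
- t1[3] part_id=6, tier=LS → no match; kept with NULLs on the t2 side.
- t1[4] part_id=9, tier=LS → 1 match(es) in t2 → 1 row(s).
- t1[5] part_id=8, tier=LS → no match; kept with NULLs on the t2 side.
- plus 4 unmatched t2 row(s), each kept with NULL t1 columns.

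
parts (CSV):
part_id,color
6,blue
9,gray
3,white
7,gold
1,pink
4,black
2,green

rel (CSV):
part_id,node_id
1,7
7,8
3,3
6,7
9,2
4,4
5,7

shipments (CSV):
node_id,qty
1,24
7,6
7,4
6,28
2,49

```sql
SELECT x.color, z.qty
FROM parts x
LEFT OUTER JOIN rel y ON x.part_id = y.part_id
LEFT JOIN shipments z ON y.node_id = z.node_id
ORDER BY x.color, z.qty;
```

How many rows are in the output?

9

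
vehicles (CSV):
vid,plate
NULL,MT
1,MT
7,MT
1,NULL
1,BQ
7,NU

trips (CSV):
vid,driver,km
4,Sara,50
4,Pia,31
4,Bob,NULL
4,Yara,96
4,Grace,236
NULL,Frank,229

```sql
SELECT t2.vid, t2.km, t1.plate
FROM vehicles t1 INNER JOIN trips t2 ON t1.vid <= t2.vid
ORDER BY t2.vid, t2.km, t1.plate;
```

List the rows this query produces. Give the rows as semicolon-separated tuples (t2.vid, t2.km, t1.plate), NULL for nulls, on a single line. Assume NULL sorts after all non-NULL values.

(4, 31, BQ); (4, 31, MT); (4, 31, NULL); (4, 50, BQ); (4, 50, MT); (4, 50, NULL); (4, 96, BQ); (4, 96, MT); (4, 96, NULL); (4, 236, BQ); (4, 236, MT); (4, 236, NULL); (4, NULL, BQ); (4, NULL, MT); (4, NULL, NULL)

INNER JOIN keeps only pairs where the ON condition holds.
Matching on t1.vid <= t2.vid. A NULL in a compared column never satisfies the condition.
Matched pairs: 15.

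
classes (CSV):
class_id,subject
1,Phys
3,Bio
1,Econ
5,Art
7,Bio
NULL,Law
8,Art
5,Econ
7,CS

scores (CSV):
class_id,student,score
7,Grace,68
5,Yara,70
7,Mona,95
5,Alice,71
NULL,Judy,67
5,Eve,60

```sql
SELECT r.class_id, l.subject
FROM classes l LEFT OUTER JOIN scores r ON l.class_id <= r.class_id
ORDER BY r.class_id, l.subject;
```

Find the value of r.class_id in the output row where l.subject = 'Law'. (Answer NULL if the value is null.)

LEFT JOIN keeps every row from `classes`; unmatched rows get NULL for `scores`'s columns.
Matching on l.class_id <= r.class_id. A NULL in a compared column never satisfies the condition.
Matched pairs: 29; unmatched l rows kept: 2.

NULL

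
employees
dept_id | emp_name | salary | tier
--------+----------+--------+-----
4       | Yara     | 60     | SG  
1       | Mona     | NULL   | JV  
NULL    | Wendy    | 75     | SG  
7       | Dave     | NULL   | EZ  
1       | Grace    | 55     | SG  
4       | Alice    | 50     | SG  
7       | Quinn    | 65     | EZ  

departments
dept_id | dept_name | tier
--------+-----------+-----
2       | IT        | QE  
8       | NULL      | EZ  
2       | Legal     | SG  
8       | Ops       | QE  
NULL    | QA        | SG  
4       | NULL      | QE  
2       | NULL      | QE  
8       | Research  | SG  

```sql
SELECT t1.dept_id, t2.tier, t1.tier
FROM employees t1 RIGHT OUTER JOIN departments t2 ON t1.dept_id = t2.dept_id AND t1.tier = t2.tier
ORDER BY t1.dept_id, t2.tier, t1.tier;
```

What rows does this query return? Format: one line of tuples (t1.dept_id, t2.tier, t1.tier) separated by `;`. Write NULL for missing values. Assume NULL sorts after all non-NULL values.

(NULL, EZ, NULL); (NULL, QE, NULL); (NULL, QE, NULL); (NULL, QE, NULL); (NULL, QE, NULL); (NULL, SG, NULL); (NULL, SG, NULL); (NULL, SG, NULL)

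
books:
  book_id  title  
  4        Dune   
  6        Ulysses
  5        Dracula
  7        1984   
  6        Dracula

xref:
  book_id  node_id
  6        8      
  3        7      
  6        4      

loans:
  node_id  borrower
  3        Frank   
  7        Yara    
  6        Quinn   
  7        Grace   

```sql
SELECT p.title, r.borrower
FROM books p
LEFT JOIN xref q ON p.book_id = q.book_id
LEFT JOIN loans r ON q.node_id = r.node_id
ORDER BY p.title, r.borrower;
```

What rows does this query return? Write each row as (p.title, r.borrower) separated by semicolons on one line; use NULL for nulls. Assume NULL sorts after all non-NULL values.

(1984, NULL); (Dracula, NULL); (Dracula, NULL); (Dracula, NULL); (Dune, NULL); (Ulysses, NULL); (Ulysses, NULL)

Joins associate left-to-right: books LEFT JOIN xref on book_id gives 7 intermediate row(s).
Then LEFT JOIN `loans r` on node_id: each of those 7 rows is kept; rows whose q.node_id has no match in r get NULL for r's columns.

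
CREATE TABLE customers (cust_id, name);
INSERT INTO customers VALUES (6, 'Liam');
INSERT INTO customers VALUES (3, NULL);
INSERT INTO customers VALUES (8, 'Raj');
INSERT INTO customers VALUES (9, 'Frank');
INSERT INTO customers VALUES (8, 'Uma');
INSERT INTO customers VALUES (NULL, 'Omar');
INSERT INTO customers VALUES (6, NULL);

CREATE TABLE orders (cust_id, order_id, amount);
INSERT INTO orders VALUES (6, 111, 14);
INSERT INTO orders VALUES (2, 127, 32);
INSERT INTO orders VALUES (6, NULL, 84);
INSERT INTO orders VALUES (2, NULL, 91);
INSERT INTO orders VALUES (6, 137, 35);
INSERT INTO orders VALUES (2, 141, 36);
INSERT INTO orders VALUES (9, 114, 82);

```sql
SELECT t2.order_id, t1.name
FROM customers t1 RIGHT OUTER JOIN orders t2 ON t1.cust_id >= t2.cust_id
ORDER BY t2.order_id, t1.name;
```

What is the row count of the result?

RIGHT JOIN keeps every row from `orders`; unmatched rows get NULL for `customers`'s columns.
Matching on t1.cust_id >= t2.cust_id. A NULL in a compared column never satisfies the condition.
Matched pairs: 34; unmatched t2 rows kept: 0.
Total: 34 rows.

34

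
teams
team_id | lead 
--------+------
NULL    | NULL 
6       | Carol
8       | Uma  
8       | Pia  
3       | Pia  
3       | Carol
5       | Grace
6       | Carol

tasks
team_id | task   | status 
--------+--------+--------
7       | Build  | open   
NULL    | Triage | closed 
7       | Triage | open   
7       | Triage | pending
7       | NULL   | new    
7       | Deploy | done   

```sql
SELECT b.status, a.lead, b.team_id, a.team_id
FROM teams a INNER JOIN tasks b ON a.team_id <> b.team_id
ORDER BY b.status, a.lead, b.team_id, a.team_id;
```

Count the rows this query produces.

35

INNER JOIN keeps only pairs where the ON condition holds.
Matching on a.team_id <> b.team_id. A NULL in a compared column never satisfies the condition.
- team_id=NULL: no matching b row, dropped.
- team_id=6: 5 matching b row(s), so 5 row(s) emitted.
- team_id=8: 5 matching b row(s), so 5 row(s) emitted.
- team_id=8: 5 matching b row(s), so 5 row(s) emitted.
- team_id=3: 5 matching b row(s), so 5 row(s) emitted.
- team_id=3: 5 matching b row(s), so 5 row(s) emitted.
- team_id=5: 5 matching b row(s), so 5 row(s) emitted.
- team_id=6: 5 matching b row(s), so 5 row(s) emitted.
Total: 35 rows.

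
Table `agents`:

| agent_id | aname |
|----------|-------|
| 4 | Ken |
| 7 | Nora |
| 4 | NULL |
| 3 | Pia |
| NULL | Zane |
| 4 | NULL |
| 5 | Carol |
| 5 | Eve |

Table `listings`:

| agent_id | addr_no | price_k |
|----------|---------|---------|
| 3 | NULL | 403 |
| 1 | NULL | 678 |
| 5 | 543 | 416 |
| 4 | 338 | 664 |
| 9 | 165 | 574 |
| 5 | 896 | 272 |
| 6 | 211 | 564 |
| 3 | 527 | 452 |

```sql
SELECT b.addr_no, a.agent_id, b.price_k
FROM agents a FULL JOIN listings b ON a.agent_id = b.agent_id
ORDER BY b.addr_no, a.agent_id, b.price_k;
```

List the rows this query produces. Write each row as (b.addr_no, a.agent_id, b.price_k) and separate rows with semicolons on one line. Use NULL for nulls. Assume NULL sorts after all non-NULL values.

(165, NULL, 574); (211, NULL, 564); (338, 4, 664); (338, 4, 664); (338, 4, 664); (527, 3, 452); (543, 5, 416); (543, 5, 416); (896, 5, 272); (896, 5, 272); (NULL, 3, 403); (NULL, 7, NULL); (NULL, NULL, 678); (NULL, NULL, NULL)

FULL OUTER JOIN keeps every row from both sides; unmatched rows get NULL for the other side's columns.
Matching on a.agent_id = b.agent_id. A NULL in a compared column never satisfies the condition.
- a (agent_id=4) pairs with 1 row(s) of b.
- a (agent_id=7) has no partner → padded with NULL.
- a (agent_id=4) pairs with 1 row(s) of b.
- a (agent_id=3) pairs with 2 row(s) of b.
- a (agent_id=NULL) has no partner → padded with NULL.
- a (agent_id=4) pairs with 1 row(s) of b.
- a (agent_id=5) pairs with 2 row(s) of b.
- a (agent_id=5) pairs with 2 row(s) of b.
- plus 3 unmatched b row(s), each kept with NULL a columns.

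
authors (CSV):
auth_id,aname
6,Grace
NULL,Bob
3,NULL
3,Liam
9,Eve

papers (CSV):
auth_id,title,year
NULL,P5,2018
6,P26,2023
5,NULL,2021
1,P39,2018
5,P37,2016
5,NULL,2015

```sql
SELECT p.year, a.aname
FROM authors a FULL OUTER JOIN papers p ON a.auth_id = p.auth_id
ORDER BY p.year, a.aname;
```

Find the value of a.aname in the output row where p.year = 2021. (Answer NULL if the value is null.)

NULL

FULL OUTER JOIN keeps every row from both sides; unmatched rows get NULL for the other side's columns.
Matching on a.auth_id = p.auth_id. A NULL in a compared column never satisfies the condition.
- a[0] auth_id=6 → 1 match(es) in p → 1 row(s).
- a[1] auth_id=NULL → no match; kept with NULLs on the p side.
- a[2] auth_id=3 → no match; kept with NULLs on the p side.
- a[3] auth_id=3 → no match; kept with NULLs on the p side.
- a[4] auth_id=9 → no match; kept with NULLs on the p side.
- plus 5 unmatched p row(s), each kept with NULL a columns.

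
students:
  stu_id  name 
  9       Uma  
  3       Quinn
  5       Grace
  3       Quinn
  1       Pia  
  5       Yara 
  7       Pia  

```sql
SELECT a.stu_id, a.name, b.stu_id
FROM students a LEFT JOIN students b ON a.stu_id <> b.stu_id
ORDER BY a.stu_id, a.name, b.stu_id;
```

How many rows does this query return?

LEFT JOIN keeps every row from `students a`; unmatched rows get NULL for `students b`'s columns.
Matching on a.stu_id <> b.stu_id.
- a[0] stu_id=9 → 6 match(es) in b → 6 row(s).
- a[1] stu_id=3 → 5 match(es) in b → 5 row(s).
- a[2] stu_id=5 → 5 match(es) in b → 5 row(s).
- a[3] stu_id=3 → 5 match(es) in b → 5 row(s).
- a[4] stu_id=1 → 6 match(es) in b → 6 row(s).
- a[5] stu_id=5 → 5 match(es) in b → 5 row(s).
- a[6] stu_id=7 → 6 match(es) in b → 6 row(s).
Total: 38 rows.

38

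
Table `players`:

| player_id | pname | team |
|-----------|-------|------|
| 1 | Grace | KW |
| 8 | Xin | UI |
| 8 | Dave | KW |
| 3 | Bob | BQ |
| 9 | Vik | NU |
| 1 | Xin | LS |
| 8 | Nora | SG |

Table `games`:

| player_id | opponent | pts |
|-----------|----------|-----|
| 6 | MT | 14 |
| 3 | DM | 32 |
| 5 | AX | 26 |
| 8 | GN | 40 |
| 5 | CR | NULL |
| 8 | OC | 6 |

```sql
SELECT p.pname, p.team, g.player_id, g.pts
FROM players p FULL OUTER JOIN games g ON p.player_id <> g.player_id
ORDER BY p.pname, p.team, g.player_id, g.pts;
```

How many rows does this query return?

35

FULL OUTER JOIN keeps every row from both sides; unmatched rows get NULL for the other side's columns.
Matching on p.player_id <> g.player_id.
- p row (player_id=1): matches 6 g row(s) → 6 output row(s).
- p row (player_id=8): matches 4 g row(s) → 4 output row(s).
- p row (player_id=8): matches 4 g row(s) → 4 output row(s).
- p row (player_id=3): matches 5 g row(s) → 5 output row(s).
- p row (player_id=9): matches 6 g row(s) → 6 output row(s).
- p row (player_id=1): matches 6 g row(s) → 6 output row(s).
- p row (player_id=8): matches 4 g row(s) → 4 output row(s).
Total: 35 rows.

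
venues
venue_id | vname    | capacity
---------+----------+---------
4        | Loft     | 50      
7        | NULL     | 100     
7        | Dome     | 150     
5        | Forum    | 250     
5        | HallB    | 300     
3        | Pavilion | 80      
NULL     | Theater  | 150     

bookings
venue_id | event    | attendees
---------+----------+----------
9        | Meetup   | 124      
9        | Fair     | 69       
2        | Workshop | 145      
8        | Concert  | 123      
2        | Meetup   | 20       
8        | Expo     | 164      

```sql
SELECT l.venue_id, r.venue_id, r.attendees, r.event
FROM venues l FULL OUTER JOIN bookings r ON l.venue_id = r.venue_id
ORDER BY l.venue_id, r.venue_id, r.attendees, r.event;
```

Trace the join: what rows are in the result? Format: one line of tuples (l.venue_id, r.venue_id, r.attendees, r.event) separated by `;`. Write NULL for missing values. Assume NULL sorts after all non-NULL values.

FULL OUTER JOIN keeps every row from both sides; unmatched rows get NULL for the other side's columns.
Matching on l.venue_id = r.venue_id. A NULL in a compared column never satisfies the condition.
- l (venue_id=4) has no partner → padded with NULL.
- l (venue_id=7) has no partner → padded with NULL.
- l (venue_id=7) has no partner → padded with NULL.
- l (venue_id=5) has no partner → padded with NULL.
- l (venue_id=5) has no partner → padded with NULL.
- l (venue_id=3) has no partner → padded with NULL.
- l (venue_id=NULL) has no partner → padded with NULL.
- 6 r row(s) had no l match → kept, l columns NULL.

(3, NULL, NULL, NULL); (4, NULL, NULL, NULL); (5, NULL, NULL, NULL); (5, NULL, NULL, NULL); (7, NULL, NULL, NULL); (7, NULL, NULL, NULL); (NULL, 2, 20, Meetup); (NULL, 2, 145, Workshop); (NULL, 8, 123, Concert); (NULL, 8, 164, Expo); (NULL, 9, 69, Fair); (NULL, 9, 124, Meetup); (NULL, NULL, NULL, NULL)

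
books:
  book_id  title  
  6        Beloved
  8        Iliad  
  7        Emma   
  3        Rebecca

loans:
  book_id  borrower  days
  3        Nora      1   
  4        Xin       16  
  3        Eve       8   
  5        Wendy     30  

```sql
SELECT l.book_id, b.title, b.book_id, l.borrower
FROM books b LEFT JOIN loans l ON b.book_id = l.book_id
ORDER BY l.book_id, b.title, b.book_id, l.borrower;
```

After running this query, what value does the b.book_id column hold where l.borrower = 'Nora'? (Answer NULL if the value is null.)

LEFT JOIN keeps every row from `books`; unmatched rows get NULL for `loans`'s columns.
Matching on b.book_id = l.book_id.
- b (book_id=6) has no partner → padded with NULL.
- b (book_id=8) has no partner → padded with NULL.
- b (book_id=7) has no partner → padded with NULL.
- b (book_id=3) pairs with 2 row(s) of l.

3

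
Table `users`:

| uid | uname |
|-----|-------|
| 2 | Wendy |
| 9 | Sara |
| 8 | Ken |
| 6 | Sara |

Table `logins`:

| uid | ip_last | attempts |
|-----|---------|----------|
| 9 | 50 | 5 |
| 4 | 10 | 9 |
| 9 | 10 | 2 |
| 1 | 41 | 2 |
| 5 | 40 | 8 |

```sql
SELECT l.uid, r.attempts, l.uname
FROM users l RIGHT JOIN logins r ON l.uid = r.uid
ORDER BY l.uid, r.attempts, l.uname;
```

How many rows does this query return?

5

RIGHT JOIN keeps every row from `logins`; unmatched rows get NULL for `users`'s columns.
Matching on l.uid = r.uid.
Matched pairs: 2; unmatched r rows kept: 3.
Total: 2 matched + 3 padded = 5 rows.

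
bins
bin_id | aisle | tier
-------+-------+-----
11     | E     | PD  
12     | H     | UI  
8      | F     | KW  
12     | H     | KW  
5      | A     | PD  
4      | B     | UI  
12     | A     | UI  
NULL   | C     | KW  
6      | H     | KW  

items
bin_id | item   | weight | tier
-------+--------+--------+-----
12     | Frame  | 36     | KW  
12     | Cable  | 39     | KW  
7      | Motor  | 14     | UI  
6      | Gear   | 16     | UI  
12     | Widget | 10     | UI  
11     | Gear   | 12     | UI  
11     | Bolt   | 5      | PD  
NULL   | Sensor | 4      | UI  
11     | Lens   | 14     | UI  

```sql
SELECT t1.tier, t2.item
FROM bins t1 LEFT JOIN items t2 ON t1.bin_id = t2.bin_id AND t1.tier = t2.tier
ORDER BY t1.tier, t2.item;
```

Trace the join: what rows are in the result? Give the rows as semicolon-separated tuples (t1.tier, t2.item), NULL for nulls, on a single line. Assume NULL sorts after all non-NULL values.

LEFT JOIN keeps every row from `bins`; unmatched rows get NULL for `items`'s columns.
Matching on t1.bin_id = t2.bin_id AND t1.tier = t2.tier. A NULL in a compared column never satisfies the condition.
Matched pairs: 5; unmatched t1 rows kept: 5.

(KW, Cable); (KW, Frame); (KW, NULL); (KW, NULL); (KW, NULL); (PD, Bolt); (PD, NULL); (UI, Widget); (UI, Widget); (UI, NULL)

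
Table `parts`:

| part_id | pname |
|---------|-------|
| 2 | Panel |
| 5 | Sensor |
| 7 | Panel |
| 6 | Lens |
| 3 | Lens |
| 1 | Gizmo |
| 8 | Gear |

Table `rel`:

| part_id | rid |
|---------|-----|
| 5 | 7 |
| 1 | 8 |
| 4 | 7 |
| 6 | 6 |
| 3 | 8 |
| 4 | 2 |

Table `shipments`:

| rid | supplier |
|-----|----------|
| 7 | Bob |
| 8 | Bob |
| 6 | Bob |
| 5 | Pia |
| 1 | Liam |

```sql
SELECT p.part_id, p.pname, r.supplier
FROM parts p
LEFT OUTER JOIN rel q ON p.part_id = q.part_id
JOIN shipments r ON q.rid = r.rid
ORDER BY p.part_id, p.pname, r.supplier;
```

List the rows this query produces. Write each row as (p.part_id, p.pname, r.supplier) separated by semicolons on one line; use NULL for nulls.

Joins associate left-to-right: parts LEFT JOIN rel on part_id gives 7 intermediate row(s).
Then INNER JOIN `shipments r` on rid: keep only rows whose q.rid appears in r.

(1, Gizmo, Bob); (3, Lens, Bob); (5, Sensor, Bob); (6, Lens, Bob)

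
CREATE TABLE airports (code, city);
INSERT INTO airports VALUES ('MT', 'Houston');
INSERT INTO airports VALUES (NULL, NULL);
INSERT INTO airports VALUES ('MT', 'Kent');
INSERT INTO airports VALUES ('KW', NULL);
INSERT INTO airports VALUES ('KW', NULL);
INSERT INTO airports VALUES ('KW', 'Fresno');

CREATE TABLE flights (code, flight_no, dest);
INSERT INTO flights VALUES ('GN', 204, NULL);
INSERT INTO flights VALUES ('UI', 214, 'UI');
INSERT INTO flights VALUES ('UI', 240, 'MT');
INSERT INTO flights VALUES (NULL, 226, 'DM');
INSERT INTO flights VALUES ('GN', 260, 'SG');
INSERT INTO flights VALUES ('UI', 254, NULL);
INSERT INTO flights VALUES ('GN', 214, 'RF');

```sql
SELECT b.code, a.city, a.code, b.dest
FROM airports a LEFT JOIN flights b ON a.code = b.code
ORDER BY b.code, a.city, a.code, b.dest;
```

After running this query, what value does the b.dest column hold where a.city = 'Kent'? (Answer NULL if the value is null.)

NULL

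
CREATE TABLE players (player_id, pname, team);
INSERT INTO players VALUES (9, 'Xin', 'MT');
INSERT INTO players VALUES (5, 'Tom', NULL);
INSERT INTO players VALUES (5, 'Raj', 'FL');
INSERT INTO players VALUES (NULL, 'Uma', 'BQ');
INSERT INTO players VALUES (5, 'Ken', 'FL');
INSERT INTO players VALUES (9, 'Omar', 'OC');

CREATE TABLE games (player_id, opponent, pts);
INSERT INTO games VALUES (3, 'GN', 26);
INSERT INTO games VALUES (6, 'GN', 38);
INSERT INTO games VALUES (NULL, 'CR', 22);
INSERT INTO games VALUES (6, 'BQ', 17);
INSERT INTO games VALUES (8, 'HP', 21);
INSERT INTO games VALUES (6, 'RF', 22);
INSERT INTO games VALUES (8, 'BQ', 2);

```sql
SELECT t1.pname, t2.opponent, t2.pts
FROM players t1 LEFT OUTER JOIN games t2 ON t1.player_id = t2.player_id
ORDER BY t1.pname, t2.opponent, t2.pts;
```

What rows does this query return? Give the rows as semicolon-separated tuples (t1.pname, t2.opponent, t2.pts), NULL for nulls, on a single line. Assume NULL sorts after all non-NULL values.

LEFT JOIN keeps every row from `players`; unmatched rows get NULL for `games`'s columns.
Matching on t1.player_id = t2.player_id. A NULL in a compared column never satisfies the condition.
- t1 row (player_id=9): no match → kept, t2 columns NULL.
- t1 row (player_id=5): no match → kept, t2 columns NULL.
- t1 row (player_id=5): no match → kept, t2 columns NULL.
- t1 row (player_id=NULL): no match → kept, t2 columns NULL.
- t1 row (player_id=5): no match → kept, t2 columns NULL.
- t1 row (player_id=9): no match → kept, t2 columns NULL.
After projecting and ordering:
t1.pname | t2.opponent | t2.pts
Ken | NULL | NULL
Omar | NULL | NULL
Raj | NULL | NULL
Tom | NULL | NULL
Uma | NULL | NULL
Xin | NULL | NULL

(Ken, NULL, NULL); (Omar, NULL, NULL); (Raj, NULL, NULL); (Tom, NULL, NULL); (Uma, NULL, NULL); (Xin, NULL, NULL)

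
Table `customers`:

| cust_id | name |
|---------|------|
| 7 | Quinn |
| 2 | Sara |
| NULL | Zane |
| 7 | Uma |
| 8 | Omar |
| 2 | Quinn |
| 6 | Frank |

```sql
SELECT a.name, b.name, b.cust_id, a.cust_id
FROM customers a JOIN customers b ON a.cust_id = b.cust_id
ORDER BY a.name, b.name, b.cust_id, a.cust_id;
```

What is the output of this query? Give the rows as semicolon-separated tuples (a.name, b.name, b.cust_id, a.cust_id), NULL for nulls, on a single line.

(Frank, Frank, 6, 6); (Omar, Omar, 8, 8); (Quinn, Quinn, 2, 2); (Quinn, Quinn, 7, 7); (Quinn, Sara, 2, 2); (Quinn, Uma, 7, 7); (Sara, Quinn, 2, 2); (Sara, Sara, 2, 2); (Uma, Quinn, 7, 7); (Uma, Uma, 7, 7)

INNER JOIN keeps only pairs where the ON condition holds.
Matching on a.cust_id = b.cust_id. A NULL in a compared column never satisfies the condition.
Matched pairs: 10.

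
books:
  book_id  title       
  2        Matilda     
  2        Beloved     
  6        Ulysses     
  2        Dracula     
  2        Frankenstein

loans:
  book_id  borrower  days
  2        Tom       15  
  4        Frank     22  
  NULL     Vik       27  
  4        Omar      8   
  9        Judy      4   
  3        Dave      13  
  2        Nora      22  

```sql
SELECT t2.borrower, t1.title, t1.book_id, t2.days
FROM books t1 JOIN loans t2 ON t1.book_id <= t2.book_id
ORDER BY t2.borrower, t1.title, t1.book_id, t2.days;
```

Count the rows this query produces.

INNER JOIN keeps only pairs where the ON condition holds.
Matching on t1.book_id <= t2.book_id. A NULL in a compared column never satisfies the condition.
- t1 row (book_id=2): matches 6 t2 row(s) → 6 output row(s).
- t1 row (book_id=2): matches 6 t2 row(s) → 6 output row(s).
- t1 row (book_id=6): matches 1 t2 row(s) → 1 output row(s).
- t1 row (book_id=2): matches 6 t2 row(s) → 6 output row(s).
- t1 row (book_id=2): matches 6 t2 row(s) → 6 output row(s).
Total: 25 rows.

25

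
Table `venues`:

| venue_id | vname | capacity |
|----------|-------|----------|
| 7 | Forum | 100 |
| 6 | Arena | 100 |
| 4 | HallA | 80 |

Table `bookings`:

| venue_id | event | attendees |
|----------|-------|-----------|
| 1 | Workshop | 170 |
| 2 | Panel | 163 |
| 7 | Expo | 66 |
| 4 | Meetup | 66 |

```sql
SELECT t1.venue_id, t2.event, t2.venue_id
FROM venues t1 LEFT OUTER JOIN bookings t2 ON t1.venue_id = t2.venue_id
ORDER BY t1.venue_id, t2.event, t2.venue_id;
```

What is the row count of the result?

3

LEFT JOIN keeps every row from `venues`; unmatched rows get NULL for `bookings`'s columns.
Matching on t1.venue_id = t2.venue_id.
- t1[0] venue_id=7 → 1 match(es) in t2 → 1 row(s).
- t1[1] venue_id=6 → no match; kept with NULLs on the t2 side.
- t1[2] venue_id=4 → 1 match(es) in t2 → 1 row(s).
Total: 2 matched + 1 padded = 3 rows.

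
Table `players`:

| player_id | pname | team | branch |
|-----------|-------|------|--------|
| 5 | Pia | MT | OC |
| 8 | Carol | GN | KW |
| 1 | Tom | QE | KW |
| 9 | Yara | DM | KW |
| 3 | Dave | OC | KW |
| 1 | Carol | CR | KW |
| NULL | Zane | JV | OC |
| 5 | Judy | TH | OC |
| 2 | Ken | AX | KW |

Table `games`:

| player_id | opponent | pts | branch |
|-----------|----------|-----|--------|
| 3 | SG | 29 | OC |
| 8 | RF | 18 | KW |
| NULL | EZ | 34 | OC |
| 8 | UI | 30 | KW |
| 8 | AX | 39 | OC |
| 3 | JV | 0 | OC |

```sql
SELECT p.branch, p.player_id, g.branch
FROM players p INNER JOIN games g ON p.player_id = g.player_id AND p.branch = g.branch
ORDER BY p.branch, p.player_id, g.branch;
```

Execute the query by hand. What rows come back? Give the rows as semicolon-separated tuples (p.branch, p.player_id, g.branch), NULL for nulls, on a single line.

(KW, 8, KW); (KW, 8, KW)

INNER JOIN keeps only pairs where the ON condition holds.
Matching on p.player_id = g.player_id AND p.branch = g.branch. A NULL in a compared column never satisfies the condition.
- player_id=5, branch=OC: no matching g row, dropped.
- player_id=8, branch=KW: 2 matching g row(s), so 2 row(s) emitted.
- player_id=1, branch=KW: no matching g row, dropped.
- player_id=9, branch=KW: no matching g row, dropped.
- player_id=3, branch=KW: no matching g row, dropped.
- player_id=1, branch=KW: no matching g row, dropped.
- player_id=NULL, branch=OC: no matching g row, dropped.
- player_id=5, branch=OC: no matching g row, dropped.
- player_id=2, branch=KW: no matching g row, dropped.
After projecting and ordering:
p.branch | p.player_id | g.branch
KW | 8 | KW
KW | 8 | KW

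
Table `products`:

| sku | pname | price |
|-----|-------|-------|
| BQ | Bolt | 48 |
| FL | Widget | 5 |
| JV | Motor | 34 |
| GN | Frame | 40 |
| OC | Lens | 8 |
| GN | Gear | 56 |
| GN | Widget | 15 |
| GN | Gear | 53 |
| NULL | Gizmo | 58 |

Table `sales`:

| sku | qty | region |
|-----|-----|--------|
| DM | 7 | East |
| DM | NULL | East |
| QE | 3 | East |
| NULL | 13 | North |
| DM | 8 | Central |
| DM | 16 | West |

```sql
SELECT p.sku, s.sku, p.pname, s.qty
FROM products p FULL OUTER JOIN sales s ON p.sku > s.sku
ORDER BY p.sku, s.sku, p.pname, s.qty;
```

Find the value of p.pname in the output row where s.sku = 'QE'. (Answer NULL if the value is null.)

FULL OUTER JOIN keeps every row from both sides; unmatched rows get NULL for the other side's columns.
Matching on p.sku > s.sku. A NULL in a compared column never satisfies the condition.
- p row (sku=BQ): no match → kept, s columns NULL.
- p row (sku=FL): matches 4 s row(s) → 4 output row(s).
- p row (sku=JV): matches 4 s row(s) → 4 output row(s).
- p row (sku=GN): matches 4 s row(s) → 4 output row(s).
- p row (sku=OC): matches 4 s row(s) → 4 output row(s).
- p row (sku=GN): matches 4 s row(s) → 4 output row(s).
- p row (sku=GN): matches 4 s row(s) → 4 output row(s).
- p row (sku=GN): matches 4 s row(s) → 4 output row(s).
- p row (sku=NULL): no match → kept, s columns NULL.
- plus 2 unmatched s row(s), each kept with NULL p columns.

NULL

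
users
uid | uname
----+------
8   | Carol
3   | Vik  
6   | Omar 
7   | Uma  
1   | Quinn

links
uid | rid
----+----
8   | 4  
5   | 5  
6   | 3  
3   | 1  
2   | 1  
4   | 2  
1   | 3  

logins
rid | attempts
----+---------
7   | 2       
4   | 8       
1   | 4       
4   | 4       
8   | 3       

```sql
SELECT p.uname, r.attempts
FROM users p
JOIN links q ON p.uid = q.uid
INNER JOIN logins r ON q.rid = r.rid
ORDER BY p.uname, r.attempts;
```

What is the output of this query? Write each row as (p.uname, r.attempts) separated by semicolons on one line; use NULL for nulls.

(Carol, 4); (Carol, 8); (Vik, 4)

Evaluate left to right. First `users p INNER JOIN links q` on uid: 4 row(s).
Then INNER JOIN `logins r` on rid: keep only rows whose q.rid appears in r.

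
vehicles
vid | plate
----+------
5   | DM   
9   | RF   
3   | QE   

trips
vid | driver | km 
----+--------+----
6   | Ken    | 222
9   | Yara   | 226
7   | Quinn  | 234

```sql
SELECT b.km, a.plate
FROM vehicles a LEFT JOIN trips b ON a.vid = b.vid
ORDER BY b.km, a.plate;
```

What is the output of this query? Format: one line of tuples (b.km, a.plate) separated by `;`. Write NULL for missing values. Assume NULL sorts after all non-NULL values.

(226, RF); (NULL, DM); (NULL, QE)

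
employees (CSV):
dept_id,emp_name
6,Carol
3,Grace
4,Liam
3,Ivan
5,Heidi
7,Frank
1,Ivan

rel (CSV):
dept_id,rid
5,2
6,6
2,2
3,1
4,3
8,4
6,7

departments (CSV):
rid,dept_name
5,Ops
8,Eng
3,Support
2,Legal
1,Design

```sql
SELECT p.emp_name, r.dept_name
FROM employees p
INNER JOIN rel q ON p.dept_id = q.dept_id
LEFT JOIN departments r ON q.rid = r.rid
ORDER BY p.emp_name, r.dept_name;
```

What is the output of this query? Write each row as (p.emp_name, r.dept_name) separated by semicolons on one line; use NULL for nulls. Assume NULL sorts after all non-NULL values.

(Carol, NULL); (Carol, NULL); (Grace, Design); (Heidi, Legal); (Ivan, Design); (Liam, Support)

Joins associate left-to-right: employees INNER JOIN rel on dept_id gives 6 intermediate row(s).
Then LEFT JOIN `departments r` on rid: each of those 6 rows is kept; rows whose q.rid has no match in r get NULL for r's columns.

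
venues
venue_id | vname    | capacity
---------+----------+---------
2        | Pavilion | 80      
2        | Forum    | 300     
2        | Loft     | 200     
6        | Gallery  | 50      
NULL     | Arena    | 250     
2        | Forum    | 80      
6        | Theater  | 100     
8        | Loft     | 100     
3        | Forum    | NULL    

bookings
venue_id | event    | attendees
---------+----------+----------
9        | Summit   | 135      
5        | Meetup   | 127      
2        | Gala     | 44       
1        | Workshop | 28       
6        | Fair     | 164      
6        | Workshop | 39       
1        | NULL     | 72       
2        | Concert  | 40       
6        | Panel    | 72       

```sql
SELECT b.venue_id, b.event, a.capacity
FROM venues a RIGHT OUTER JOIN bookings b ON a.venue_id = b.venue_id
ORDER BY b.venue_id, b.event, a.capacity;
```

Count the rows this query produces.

18

RIGHT JOIN keeps every row from `bookings`; unmatched rows get NULL for `venues`'s columns.
Matching on a.venue_id = b.venue_id. A NULL in a compared column never satisfies the condition.
- a[0] venue_id=2 → 2 match(es) in b → 2 row(s).
- a[1] venue_id=2 → 2 match(es) in b → 2 row(s).
- a[2] venue_id=2 → 2 match(es) in b → 2 row(s).
- a[3] venue_id=6 → 3 match(es) in b → 3 row(s).
- a[4] venue_id=NULL → no match.
- a[5] venue_id=2 → 2 match(es) in b → 2 row(s).
- a[6] venue_id=6 → 3 match(es) in b → 3 row(s).
- a[7] venue_id=8 → no match.
- a[8] venue_id=3 → no match.
- plus 4 unmatched b row(s), each kept with NULL a columns.
Total: 14 matched + 4 padded = 18 rows.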